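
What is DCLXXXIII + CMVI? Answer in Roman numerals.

DCLXXXIII = 683
CMVI = 906
683 + 906 = 1589

MDLXXXIX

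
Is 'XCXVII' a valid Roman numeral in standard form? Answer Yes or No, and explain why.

'XCXVII': X cannot come right after the subtractive pair XC: once X is subtracted in XC, the next symbol must be smaller than X

No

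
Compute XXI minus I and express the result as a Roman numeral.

XXI = 21
I = 1
21 - 1 = 20

XX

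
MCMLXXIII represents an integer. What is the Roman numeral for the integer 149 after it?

MCMLXXIII = 1973
1973 + 149 = 2122

MMCXXII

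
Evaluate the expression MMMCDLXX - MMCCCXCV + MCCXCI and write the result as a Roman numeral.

MMMCDLXX = 3470, MMCCCXCV = 2395, MCCXCI = 1291
3470 - 2395 = 1075
1075 + 1291 = 2366

MMCCCLXVI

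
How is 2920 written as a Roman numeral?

Convert 2920 to Roman numerals:
  2920 contains 2×1000 (MM)
  920 contains 1×900 (CM)
  20 contains 2×10 (XX)

MMCMXX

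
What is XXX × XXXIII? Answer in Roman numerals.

XXX = 30
XXXIII = 33
30 × 33 = 990

CMXC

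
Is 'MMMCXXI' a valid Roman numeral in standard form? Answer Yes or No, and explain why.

'MMMCXXI': Check the rules: uses only the symbols I, V, X, L, C, D, M; no symbol is repeated more than three times in a row; V, L and D each appear at most once; no smaller symbol precedes a larger one (values never increase from left to right). Value: M (1000) + M (1000) + M (1000) + C (100) + X (10) + X (10) + I (1) = 3121. So it is a valid standard Roman numeral.

Yes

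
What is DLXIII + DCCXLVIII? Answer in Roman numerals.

DLXIII = 563
DCCXLVIII = 748
563 + 748 = 1311

MCCCXI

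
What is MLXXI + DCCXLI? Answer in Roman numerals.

MLXXI = 1071
DCCXLI = 741
1071 + 741 = 1812

MDCCCXII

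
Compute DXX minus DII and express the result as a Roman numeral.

DXX = 520
DII = 502
520 - 502 = 18

XVIII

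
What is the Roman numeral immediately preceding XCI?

XCI = 91, so the previous integer is 91 - 1 = 90

XC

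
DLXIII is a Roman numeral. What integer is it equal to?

DLXIII: D=500, L=50, X=10, I=1, I=1, I=1
500 + 50 + 10 + 1 + 1 + 1 = 563

563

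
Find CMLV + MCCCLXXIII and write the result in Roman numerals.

CMLV = 955
MCCCLXXIII = 1373
955 + 1373 = 2328

MMCCCXXVIII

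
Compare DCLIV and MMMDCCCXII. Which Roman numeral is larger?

DCLIV = 654
MMMDCCCXII = 3812
3812 is larger

MMMDCCCXII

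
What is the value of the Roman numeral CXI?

CXI: C=100, X=10, I=1
100 + 10 + 1 = 111

111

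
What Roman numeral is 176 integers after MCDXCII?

MCDXCII = 1492
1492 + 176 = 1668

MDCLXVIII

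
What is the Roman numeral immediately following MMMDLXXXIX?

MMMDLXXXIX = 3589; next is 3590

MMMDXC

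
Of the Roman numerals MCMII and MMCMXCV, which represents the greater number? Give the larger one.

MCMII = 1902
MMCMXCV = 2995
2995 is larger

MMCMXCV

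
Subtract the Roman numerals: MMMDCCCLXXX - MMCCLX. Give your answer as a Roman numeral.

MMMDCCCLXXX = 3880
MMCCLX = 2260
3880 - 2260 = 1620

MDCXX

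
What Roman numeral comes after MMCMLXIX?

MMCMLXIX = 2969; next is 2970

MMCMLXX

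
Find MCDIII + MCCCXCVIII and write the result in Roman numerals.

MCDIII = 1403
MCCCXCVIII = 1398
1403 + 1398 = 2801

MMDCCCI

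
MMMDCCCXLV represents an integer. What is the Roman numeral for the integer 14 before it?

MMMDCCCXLV = 3845
3845 - 14 = 3831

MMMDCCCXXXI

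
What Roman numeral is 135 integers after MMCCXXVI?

MMCCXXVI = 2226
2226 + 135 = 2361

MMCCCLXI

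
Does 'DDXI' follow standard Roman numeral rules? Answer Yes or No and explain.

'DDXI': D should not appear more than once

No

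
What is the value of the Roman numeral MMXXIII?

MMXXIII: M=1000, M=1000, X=10, X=10, I=1, I=1, I=1
1000 + 1000 + 10 + 10 + 1 + 1 + 1 = 2023

2023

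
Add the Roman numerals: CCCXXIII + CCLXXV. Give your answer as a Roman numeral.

CCCXXIII = 323
CCLXXV = 275
323 + 275 = 598

DXCVIII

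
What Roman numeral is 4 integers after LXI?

LXI = 61
61 + 4 = 65

LXV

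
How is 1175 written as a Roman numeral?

Convert 1175 to Roman numerals:
  1175 contains 1×1000 (M)
  175 contains 1×100 (C)
  75 contains 1×50 (L)
  25 contains 2×10 (XX)
  5 contains 1×5 (V)

MCLXXV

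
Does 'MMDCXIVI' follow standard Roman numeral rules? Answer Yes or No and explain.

'MMDCXIVI': I cannot come right after the subtractive pair IV: once I is subtracted in IV, the next symbol must be smaller than I

No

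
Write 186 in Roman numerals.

Convert 186 to Roman numerals:
  186 contains 1×100 (C)
  86 contains 1×50 (L)
  36 contains 3×10 (XXX)
  6 contains 1×5 (V)
  1 contains 1×1 (I)

CLXXXVI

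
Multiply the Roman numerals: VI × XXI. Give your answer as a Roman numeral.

VI = 6
XXI = 21
6 × 21 = 126

CXXVI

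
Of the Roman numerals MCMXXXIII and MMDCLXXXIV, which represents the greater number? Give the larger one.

MCMXXXIII = 1933
MMDCLXXXIV = 2684
2684 is larger

MMDCLXXXIV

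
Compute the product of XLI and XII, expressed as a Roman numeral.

XLI = 41
XII = 12
41 × 12 = 492

CDXCII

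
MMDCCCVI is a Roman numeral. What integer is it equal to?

MMDCCCVI: M=1000, M=1000, D=500, C=100, C=100, C=100, V=5, I=1
1000 + 1000 + 500 + 100 + 100 + 100 + 5 + 1 = 2806

2806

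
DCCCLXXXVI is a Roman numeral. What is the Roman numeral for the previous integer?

DCCCLXXXVI = 886, so the previous integer is 886 - 1 = 885

DCCCLXXXV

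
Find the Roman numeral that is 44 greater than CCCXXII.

CCCXXII = 322
322 + 44 = 366

CCCLXVI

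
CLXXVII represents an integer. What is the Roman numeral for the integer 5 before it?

CLXXVII = 177
177 - 5 = 172

CLXXII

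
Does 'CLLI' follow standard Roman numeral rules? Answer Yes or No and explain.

'CLLI': L should not appear more than once

No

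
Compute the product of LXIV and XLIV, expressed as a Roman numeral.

LXIV = 64
XLIV = 44
64 × 44 = 2816

MMDCCCXVI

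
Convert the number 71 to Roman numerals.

Convert 71 to Roman numerals:
  71 contains 1×50 (L)
  21 contains 2×10 (XX)
  1 contains 1×1 (I)

LXXI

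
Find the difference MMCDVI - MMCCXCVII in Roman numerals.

MMCDVI = 2406
MMCCXCVII = 2297
2406 - 2297 = 109

CIX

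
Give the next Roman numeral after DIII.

DIII = 503, so the next integer is 503 + 1 = 504

DIV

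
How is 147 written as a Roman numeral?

Convert 147 to Roman numerals:
  147 contains 1×100 (C)
  47 contains 1×40 (XL)
  7 contains 1×5 (V)
  2 contains 2×1 (II)

CXLVII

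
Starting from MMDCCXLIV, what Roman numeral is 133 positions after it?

MMDCCXLIV = 2744
2744 + 133 = 2877

MMDCCCLXXVII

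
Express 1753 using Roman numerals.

Convert 1753 to Roman numerals:
  1753 contains 1×1000 (M)
  753 contains 1×500 (D)
  253 contains 2×100 (CC)
  53 contains 1×50 (L)
  3 contains 3×1 (III)

MDCCLIII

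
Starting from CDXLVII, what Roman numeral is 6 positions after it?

CDXLVII = 447
447 + 6 = 453

CDLIII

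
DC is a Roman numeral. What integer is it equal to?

DC: D=500, C=100
500 + 100 = 600

600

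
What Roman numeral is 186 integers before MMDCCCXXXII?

MMDCCCXXXII = 2832
2832 - 186 = 2646

MMDCXLVI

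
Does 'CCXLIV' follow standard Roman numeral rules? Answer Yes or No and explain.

'CCXLIV': Check the rules: uses only the symbols I, V, X, L, C, D, M; no symbol is repeated more than three times in a row; V, L and D each appear at most once; the only places a smaller symbol precedes a larger one are the allowed subtractive pairs XL, IV, the symbol right after such a pair (if any) is smaller than the pair's first symbol, and otherwise the values never increase from left to right. Value: C (100) + C (100) + XL (40) + IV (4) = 244. So it is a valid standard Roman numeral.

Yes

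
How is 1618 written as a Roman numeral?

Convert 1618 to Roman numerals:
  1618 contains 1×1000 (M)
  618 contains 1×500 (D)
  118 contains 1×100 (C)
  18 contains 1×10 (X)
  8 contains 1×5 (V)
  3 contains 3×1 (III)

MDCXVIII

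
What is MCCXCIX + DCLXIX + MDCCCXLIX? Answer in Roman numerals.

MCCXCIX = 1299, DCLXIX = 669, MDCCCXLIX = 1849
1299 + 669 = 1968
1968 + 1849 = 3817

MMMDCCCXVII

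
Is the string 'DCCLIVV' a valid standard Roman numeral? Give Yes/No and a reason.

'DCCLIVV': V should not appear more than once

No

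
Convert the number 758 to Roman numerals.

Convert 758 to Roman numerals:
  758 contains 1×500 (D)
  258 contains 2×100 (CC)
  58 contains 1×50 (L)
  8 contains 1×5 (V)
  3 contains 3×1 (III)

DCCLVIII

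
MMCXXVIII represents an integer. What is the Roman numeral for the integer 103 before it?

MMCXXVIII = 2128
2128 - 103 = 2025

MMXXV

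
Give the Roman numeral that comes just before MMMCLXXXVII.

MMMCLXXXVII = 3187; previous is 3186

MMMCLXXXVI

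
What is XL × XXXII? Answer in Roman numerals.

XL = 40
XXXII = 32
40 × 32 = 1280

MCCLXXX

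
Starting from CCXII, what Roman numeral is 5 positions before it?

CCXII = 212
212 - 5 = 207

CCVII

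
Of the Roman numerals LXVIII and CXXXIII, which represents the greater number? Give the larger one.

LXVIII = 68
CXXXIII = 133
133 is larger

CXXXIII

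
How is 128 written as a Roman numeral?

Convert 128 to Roman numerals:
  128 contains 1×100 (C)
  28 contains 2×10 (XX)
  8 contains 1×5 (V)
  3 contains 3×1 (III)

CXXVIII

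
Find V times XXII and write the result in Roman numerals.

V = 5
XXII = 22
5 × 22 = 110

CX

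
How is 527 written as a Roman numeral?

Convert 527 to Roman numerals:
  527 contains 1×500 (D)
  27 contains 2×10 (XX)
  7 contains 1×5 (V)
  2 contains 2×1 (II)

DXXVII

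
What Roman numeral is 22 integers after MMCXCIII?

MMCXCIII = 2193
2193 + 22 = 2215

MMCCXV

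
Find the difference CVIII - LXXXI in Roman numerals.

CVIII = 108
LXXXI = 81
108 - 81 = 27

XXVII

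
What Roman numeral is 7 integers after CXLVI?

CXLVI = 146
146 + 7 = 153

CLIII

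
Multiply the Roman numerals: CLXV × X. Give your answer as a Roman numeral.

CLXV = 165
X = 10
165 × 10 = 1650

MDCL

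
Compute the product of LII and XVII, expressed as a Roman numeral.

LII = 52
XVII = 17
52 × 17 = 884

DCCCLXXXIV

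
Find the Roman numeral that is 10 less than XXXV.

XXXV = 35
35 - 10 = 25

XXV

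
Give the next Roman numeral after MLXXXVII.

MLXXXVII = 1087, so the next integer is 1087 + 1 = 1088

MLXXXVIII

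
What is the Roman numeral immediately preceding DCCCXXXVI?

DCCCXXXVI = 836; previous is 835

DCCCXXXV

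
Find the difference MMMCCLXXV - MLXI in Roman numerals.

MMMCCLXXV = 3275
MLXI = 1061
3275 - 1061 = 2214

MMCCXIV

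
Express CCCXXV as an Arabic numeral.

CCCXXV: C=100, C=100, C=100, X=10, X=10, V=5
100 + 100 + 100 + 10 + 10 + 5 = 325

325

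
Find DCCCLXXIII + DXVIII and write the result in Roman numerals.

DCCCLXXIII = 873
DXVIII = 518
873 + 518 = 1391

MCCCXCI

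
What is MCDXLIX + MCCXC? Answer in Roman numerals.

MCDXLIX = 1449
MCCXC = 1290
1449 + 1290 = 2739

MMDCCXXXIX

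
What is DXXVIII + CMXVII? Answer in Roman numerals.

DXXVIII = 528
CMXVII = 917
528 + 917 = 1445

MCDXLV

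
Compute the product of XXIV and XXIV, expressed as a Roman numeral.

XXIV = 24
XXIV = 24
24 × 24 = 576

DLXXVI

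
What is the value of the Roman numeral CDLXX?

CDLXX: CD=400, L=50, X=10, X=10
400 + 50 + 10 + 10 = 470

470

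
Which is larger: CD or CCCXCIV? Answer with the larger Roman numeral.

CD = 400
CCCXCIV = 394
400 is larger

CD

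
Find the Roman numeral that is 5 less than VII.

VII = 7
7 - 5 = 2

II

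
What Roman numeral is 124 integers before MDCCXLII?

MDCCXLII = 1742
1742 - 124 = 1618

MDCXVIII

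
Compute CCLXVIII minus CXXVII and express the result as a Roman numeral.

CCLXVIII = 268
CXXVII = 127
268 - 127 = 141

CXLI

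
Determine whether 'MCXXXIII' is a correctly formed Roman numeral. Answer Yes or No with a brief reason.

'MCXXXIII': Check the rules: uses only the symbols I, V, X, L, C, D, M; no symbol is repeated more than three times in a row; V, L and D each appear at most once; no smaller symbol precedes a larger one (values never increase from left to right). Value: M (1000) + C (100) + X (10) + X (10) + X (10) + I (1) + I (1) + I (1) = 1133. So it is a valid standard Roman numeral.

Yes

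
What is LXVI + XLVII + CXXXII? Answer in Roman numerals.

LXVI = 66, XLVII = 47, CXXXII = 132
66 + 47 = 113
113 + 132 = 245

CCXLV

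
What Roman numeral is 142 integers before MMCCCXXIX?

MMCCCXXIX = 2329
2329 - 142 = 2187

MMCLXXXVII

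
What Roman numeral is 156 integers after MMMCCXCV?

MMMCCXCV = 3295
3295 + 156 = 3451

MMMCDLI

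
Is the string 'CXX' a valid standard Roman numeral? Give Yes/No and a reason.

'CXX': Check the rules: uses only the symbols I, V, X, L, C, D, M; no symbol is repeated more than three times in a row; V, L and D each appear at most once; no smaller symbol precedes a larger one (values never increase from left to right). Value: C (100) + X (10) + X (10) = 120. So it is a valid standard Roman numeral.

Yes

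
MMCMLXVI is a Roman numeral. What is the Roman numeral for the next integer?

MMCMLXVI = 2966; next is 2967

MMCMLXVII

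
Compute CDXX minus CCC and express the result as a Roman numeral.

CDXX = 420
CCC = 300
420 - 300 = 120

CXX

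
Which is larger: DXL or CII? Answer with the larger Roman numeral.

DXL = 540
CII = 102
540 is larger

DXL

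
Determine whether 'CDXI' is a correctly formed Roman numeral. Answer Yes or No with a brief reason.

'CDXI': Check the rules: uses only the symbols I, V, X, L, C, D, M; no symbol is repeated more than three times in a row; V, L and D each appear at most once; the only place a smaller symbol precedes a larger one is the allowed subtractive pair CD, the symbol right after such a pair (if any) is smaller than the pair's first symbol, and otherwise the values never increase from left to right. Value: CD (400) + X (10) + I (1) = 411. So it is a valid standard Roman numeral.

Yes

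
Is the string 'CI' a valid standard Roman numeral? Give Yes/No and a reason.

'CI': Check the rules: uses only the symbols I, V, X, L, C, D, M; no symbol is repeated more than three times in a row; V, L and D each appear at most once; no smaller symbol precedes a larger one (values never increase from left to right). Value: C (100) + I (1) = 101. So it is a valid standard Roman numeral.

Yes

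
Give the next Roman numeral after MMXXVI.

MMXXVI = 2026, so the next integer is 2026 + 1 = 2027

MMXXVII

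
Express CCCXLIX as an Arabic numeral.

CCCXLIX: C=100, C=100, C=100, XL=40, IX=9
100 + 100 + 100 + 40 + 9 = 349

349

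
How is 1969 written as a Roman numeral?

Convert 1969 to Roman numerals:
  1969 contains 1×1000 (M)
  969 contains 1×900 (CM)
  69 contains 1×50 (L)
  19 contains 1×10 (X)
  9 contains 1×9 (IX)

MCMLXIX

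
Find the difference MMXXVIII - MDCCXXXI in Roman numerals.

MMXXVIII = 2028
MDCCXXXI = 1731
2028 - 1731 = 297

CCXCVII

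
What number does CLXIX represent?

CLXIX: C=100, L=50, X=10, IX=9
100 + 50 + 10 + 9 = 169

169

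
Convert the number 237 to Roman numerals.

Convert 237 to Roman numerals:
  237 contains 2×100 (CC)
  37 contains 3×10 (XXX)
  7 contains 1×5 (V)
  2 contains 2×1 (II)

CCXXXVII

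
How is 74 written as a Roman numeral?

Convert 74 to Roman numerals:
  74 contains 1×50 (L)
  24 contains 2×10 (XX)
  4 contains 1×4 (IV)

LXXIV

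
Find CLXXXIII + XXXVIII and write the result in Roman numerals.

CLXXXIII = 183
XXXVIII = 38
183 + 38 = 221

CCXXI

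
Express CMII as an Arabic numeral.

CMII: CM=900, I=1, I=1
900 + 1 + 1 = 902

902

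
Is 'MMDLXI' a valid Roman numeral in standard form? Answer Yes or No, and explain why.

'MMDLXI': Check the rules: uses only the symbols I, V, X, L, C, D, M; no symbol is repeated more than three times in a row; V, L and D each appear at most once; no smaller symbol precedes a larger one (values never increase from left to right). Value: M (1000) + M (1000) + D (500) + L (50) + X (10) + I (1) = 2561. So it is a valid standard Roman numeral.

Yes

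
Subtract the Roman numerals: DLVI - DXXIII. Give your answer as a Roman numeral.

DLVI = 556
DXXIII = 523
556 - 523 = 33

XXXIII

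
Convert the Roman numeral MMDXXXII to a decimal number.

MMDXXXII: M=1000, M=1000, D=500, X=10, X=10, X=10, I=1, I=1
1000 + 1000 + 500 + 10 + 10 + 10 + 1 + 1 = 2532

2532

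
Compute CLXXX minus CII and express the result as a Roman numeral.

CLXXX = 180
CII = 102
180 - 102 = 78

LXXVIII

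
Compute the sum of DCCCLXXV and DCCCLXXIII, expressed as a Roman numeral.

DCCCLXXV = 875
DCCCLXXIII = 873
875 + 873 = 1748

MDCCXLVIII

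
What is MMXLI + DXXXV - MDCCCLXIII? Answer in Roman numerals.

MMXLI = 2041, DXXXV = 535, MDCCCLXIII = 1863
2041 + 535 = 2576
2576 - 1863 = 713

DCCXIII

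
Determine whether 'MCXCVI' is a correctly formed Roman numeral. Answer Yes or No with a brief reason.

'MCXCVI': Check the rules: uses only the symbols I, V, X, L, C, D, M; no symbol is repeated more than three times in a row; V, L and D each appear at most once; the only place a smaller symbol precedes a larger one is the allowed subtractive pair XC, the symbol right after such a pair (if any) is smaller than the pair's first symbol, and otherwise the values never increase from left to right. Value: M (1000) + C (100) + XC (90) + V (5) + I (1) = 1196. So it is a valid standard Roman numeral.

Yes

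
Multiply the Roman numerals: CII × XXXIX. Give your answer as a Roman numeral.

CII = 102
XXXIX = 39
102 × 39 = 3978

MMMCMLXXVIII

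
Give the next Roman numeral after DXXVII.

DXXVII = 527; next is 528

DXXVIII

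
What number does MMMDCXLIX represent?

MMMDCXLIX: M=1000, M=1000, M=1000, D=500, C=100, XL=40, IX=9
1000 + 1000 + 1000 + 500 + 100 + 40 + 9 = 3649

3649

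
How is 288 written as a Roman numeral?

Convert 288 to Roman numerals:
  288 contains 2×100 (CC)
  88 contains 1×50 (L)
  38 contains 3×10 (XXX)
  8 contains 1×5 (V)
  3 contains 3×1 (III)

CCLXXXVIII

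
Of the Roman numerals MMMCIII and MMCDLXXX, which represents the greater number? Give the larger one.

MMMCIII = 3103
MMCDLXXX = 2480
3103 is larger

MMMCIII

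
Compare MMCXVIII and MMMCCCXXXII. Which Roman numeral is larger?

MMCXVIII = 2118
MMMCCCXXXII = 3332
3332 is larger

MMMCCCXXXII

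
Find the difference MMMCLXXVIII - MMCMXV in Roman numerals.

MMMCLXXVIII = 3178
MMCMXV = 2915
3178 - 2915 = 263

CCLXIII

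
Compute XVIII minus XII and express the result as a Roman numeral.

XVIII = 18
XII = 12
18 - 12 = 6

VI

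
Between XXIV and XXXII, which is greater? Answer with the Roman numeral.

XXIV = 24
XXXII = 32
32 is larger

XXXII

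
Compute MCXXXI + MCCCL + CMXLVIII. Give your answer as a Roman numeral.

MCXXXI = 1131, MCCCL = 1350, CMXLVIII = 948
1131 + 1350 = 2481
2481 + 948 = 3429

MMMCDXXIX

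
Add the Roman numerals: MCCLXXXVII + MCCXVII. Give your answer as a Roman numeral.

MCCLXXXVII = 1287
MCCXVII = 1217
1287 + 1217 = 2504

MMDIV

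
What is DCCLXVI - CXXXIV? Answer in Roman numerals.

DCCLXVI = 766
CXXXIV = 134
766 - 134 = 632

DCXXXII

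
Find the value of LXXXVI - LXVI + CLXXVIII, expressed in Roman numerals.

LXXXVI = 86, LXVI = 66, CLXXVIII = 178
86 - 66 = 20
20 + 178 = 198

CXCVIII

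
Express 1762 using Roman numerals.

Convert 1762 to Roman numerals:
  1762 contains 1×1000 (M)
  762 contains 1×500 (D)
  262 contains 2×100 (CC)
  62 contains 1×50 (L)
  12 contains 1×10 (X)
  2 contains 2×1 (II)

MDCCLXII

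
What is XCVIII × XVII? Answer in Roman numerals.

XCVIII = 98
XVII = 17
98 × 17 = 1666

MDCLXVI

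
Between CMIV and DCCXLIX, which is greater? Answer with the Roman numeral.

CMIV = 904
DCCXLIX = 749
904 is larger

CMIV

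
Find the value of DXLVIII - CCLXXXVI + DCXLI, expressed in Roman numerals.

DXLVIII = 548, CCLXXXVI = 286, DCXLI = 641
548 - 286 = 262
262 + 641 = 903

CMIII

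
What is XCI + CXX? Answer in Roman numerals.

XCI = 91
CXX = 120
91 + 120 = 211

CCXI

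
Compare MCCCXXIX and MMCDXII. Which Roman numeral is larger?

MCCCXXIX = 1329
MMCDXII = 2412
2412 is larger

MMCDXII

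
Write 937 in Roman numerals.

Convert 937 to Roman numerals:
  937 contains 1×900 (CM)
  37 contains 3×10 (XXX)
  7 contains 1×5 (V)
  2 contains 2×1 (II)

CMXXXVII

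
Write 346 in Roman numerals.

Convert 346 to Roman numerals:
  346 contains 3×100 (CCC)
  46 contains 1×40 (XL)
  6 contains 1×5 (V)
  1 contains 1×1 (I)

CCCXLVI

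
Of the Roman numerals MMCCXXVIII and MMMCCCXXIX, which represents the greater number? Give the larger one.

MMCCXXVIII = 2228
MMMCCCXXIX = 3329
3329 is larger

MMMCCCXXIX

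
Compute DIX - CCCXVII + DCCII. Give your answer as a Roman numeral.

DIX = 509, CCCXVII = 317, DCCII = 702
509 - 317 = 192
192 + 702 = 894

DCCCXCIV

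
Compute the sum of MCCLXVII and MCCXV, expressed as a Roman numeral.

MCCLXVII = 1267
MCCXV = 1215
1267 + 1215 = 2482

MMCDLXXXII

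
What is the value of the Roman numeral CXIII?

CXIII: C=100, X=10, I=1, I=1, I=1
100 + 10 + 1 + 1 + 1 = 113

113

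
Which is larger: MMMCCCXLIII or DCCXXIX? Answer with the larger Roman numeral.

MMMCCCXLIII = 3343
DCCXXIX = 729
3343 is larger

MMMCCCXLIII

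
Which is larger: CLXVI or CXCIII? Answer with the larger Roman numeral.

CLXVI = 166
CXCIII = 193
193 is larger

CXCIII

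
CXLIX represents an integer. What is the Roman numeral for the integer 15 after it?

CXLIX = 149
149 + 15 = 164

CLXIV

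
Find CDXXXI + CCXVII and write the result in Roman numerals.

CDXXXI = 431
CCXVII = 217
431 + 217 = 648

DCXLVIII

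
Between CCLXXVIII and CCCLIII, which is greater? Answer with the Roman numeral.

CCLXXVIII = 278
CCCLIII = 353
353 is larger

CCCLIII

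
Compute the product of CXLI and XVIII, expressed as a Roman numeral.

CXLI = 141
XVIII = 18
141 × 18 = 2538

MMDXXXVIII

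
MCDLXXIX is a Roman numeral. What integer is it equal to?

MCDLXXIX: M=1000, CD=400, L=50, X=10, X=10, IX=9
1000 + 400 + 50 + 10 + 10 + 9 = 1479

1479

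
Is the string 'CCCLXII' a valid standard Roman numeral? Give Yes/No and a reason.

'CCCLXII': Check the rules: uses only the symbols I, V, X, L, C, D, M; no symbol is repeated more than three times in a row; V, L and D each appear at most once; no smaller symbol precedes a larger one (values never increase from left to right). Value: C (100) + C (100) + C (100) + L (50) + X (10) + I (1) + I (1) = 362. So it is a valid standard Roman numeral.

Yes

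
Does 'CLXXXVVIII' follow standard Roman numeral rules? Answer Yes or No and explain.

'CLXXXVVIII': V should not appear more than once

No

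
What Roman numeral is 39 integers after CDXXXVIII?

CDXXXVIII = 438
438 + 39 = 477

CDLXXVII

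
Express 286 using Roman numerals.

Convert 286 to Roman numerals:
  286 contains 2×100 (CC)
  86 contains 1×50 (L)
  36 contains 3×10 (XXX)
  6 contains 1×5 (V)
  1 contains 1×1 (I)

CCLXXXVI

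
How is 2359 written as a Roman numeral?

Convert 2359 to Roman numerals:
  2359 contains 2×1000 (MM)
  359 contains 3×100 (CCC)
  59 contains 1×50 (L)
  9 contains 1×9 (IX)

MMCCCLIX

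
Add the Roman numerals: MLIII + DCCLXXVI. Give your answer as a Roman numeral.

MLIII = 1053
DCCLXXVI = 776
1053 + 776 = 1829

MDCCCXXIX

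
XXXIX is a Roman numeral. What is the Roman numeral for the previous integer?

XXXIX = 39; previous is 38

XXXVIII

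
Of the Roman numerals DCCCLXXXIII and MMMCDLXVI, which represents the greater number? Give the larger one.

DCCCLXXXIII = 883
MMMCDLXVI = 3466
3466 is larger

MMMCDLXVI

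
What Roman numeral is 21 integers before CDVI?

CDVI = 406
406 - 21 = 385

CCCLXXXV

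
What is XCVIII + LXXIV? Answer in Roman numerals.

XCVIII = 98
LXXIV = 74
98 + 74 = 172

CLXXII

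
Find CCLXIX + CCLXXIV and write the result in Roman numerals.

CCLXIX = 269
CCLXXIV = 274
269 + 274 = 543

DXLIII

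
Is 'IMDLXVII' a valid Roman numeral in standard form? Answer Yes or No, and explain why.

'IMDLXVII': Invalid subtractive combination: IM

No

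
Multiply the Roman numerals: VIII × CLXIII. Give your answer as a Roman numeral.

VIII = 8
CLXIII = 163
8 × 163 = 1304

MCCCIV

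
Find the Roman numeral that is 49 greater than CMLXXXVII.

CMLXXXVII = 987
987 + 49 = 1036

MXXXVI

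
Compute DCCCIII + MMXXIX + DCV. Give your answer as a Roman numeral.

DCCCIII = 803, MMXXIX = 2029, DCV = 605
803 + 2029 = 2832
2832 + 605 = 3437

MMMCDXXXVII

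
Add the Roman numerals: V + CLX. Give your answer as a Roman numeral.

V = 5
CLX = 160
5 + 160 = 165

CLXV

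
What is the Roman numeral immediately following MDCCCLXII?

MDCCCLXII = 1862, so the next integer is 1862 + 1 = 1863

MDCCCLXIII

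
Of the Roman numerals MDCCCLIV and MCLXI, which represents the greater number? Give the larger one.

MDCCCLIV = 1854
MCLXI = 1161
1854 is larger

MDCCCLIV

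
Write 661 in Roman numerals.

Convert 661 to Roman numerals:
  661 contains 1×500 (D)
  161 contains 1×100 (C)
  61 contains 1×50 (L)
  11 contains 1×10 (X)
  1 contains 1×1 (I)

DCLXI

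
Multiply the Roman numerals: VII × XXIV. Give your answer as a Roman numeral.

VII = 7
XXIV = 24
7 × 24 = 168

CLXVIII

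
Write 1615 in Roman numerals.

Convert 1615 to Roman numerals:
  1615 contains 1×1000 (M)
  615 contains 1×500 (D)
  115 contains 1×100 (C)
  15 contains 1×10 (X)
  5 contains 1×5 (V)

MDCXV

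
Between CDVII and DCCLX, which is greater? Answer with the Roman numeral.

CDVII = 407
DCCLX = 760
760 is larger

DCCLX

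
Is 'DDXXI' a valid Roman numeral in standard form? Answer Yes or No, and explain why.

'DDXXI': D should not appear more than once

No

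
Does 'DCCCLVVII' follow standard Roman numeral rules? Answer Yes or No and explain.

'DCCCLVVII': V should not appear more than once

No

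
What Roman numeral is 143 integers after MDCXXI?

MDCXXI = 1621
1621 + 143 = 1764

MDCCLXIV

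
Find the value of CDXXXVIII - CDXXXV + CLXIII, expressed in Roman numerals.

CDXXXVIII = 438, CDXXXV = 435, CLXIII = 163
438 - 435 = 3
3 + 163 = 166

CLXVI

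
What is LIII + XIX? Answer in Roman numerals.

LIII = 53
XIX = 19
53 + 19 = 72

LXXII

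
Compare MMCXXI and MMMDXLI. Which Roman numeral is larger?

MMCXXI = 2121
MMMDXLI = 3541
3541 is larger

MMMDXLI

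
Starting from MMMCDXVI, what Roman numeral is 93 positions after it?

MMMCDXVI = 3416
3416 + 93 = 3509

MMMDIX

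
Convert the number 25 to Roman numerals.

Convert 25 to Roman numerals:
  25 contains 2×10 (XX)
  5 contains 1×5 (V)

XXV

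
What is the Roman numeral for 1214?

Convert 1214 to Roman numerals:
  1214 contains 1×1000 (M)
  214 contains 2×100 (CC)
  14 contains 1×10 (X)
  4 contains 1×4 (IV)

MCCXIV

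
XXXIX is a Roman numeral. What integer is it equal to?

XXXIX: X=10, X=10, X=10, IX=9
10 + 10 + 10 + 9 = 39

39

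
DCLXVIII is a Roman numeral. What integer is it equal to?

DCLXVIII: D=500, C=100, L=50, X=10, V=5, I=1, I=1, I=1
500 + 100 + 50 + 10 + 5 + 1 + 1 + 1 = 668

668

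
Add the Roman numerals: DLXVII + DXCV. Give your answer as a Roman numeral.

DLXVII = 567
DXCV = 595
567 + 595 = 1162

MCLXII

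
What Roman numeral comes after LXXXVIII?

LXXXVIII = 88; next is 89

LXXXIX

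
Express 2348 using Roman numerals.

Convert 2348 to Roman numerals:
  2348 contains 2×1000 (MM)
  348 contains 3×100 (CCC)
  48 contains 1×40 (XL)
  8 contains 1×5 (V)
  3 contains 3×1 (III)

MMCCCXLVIII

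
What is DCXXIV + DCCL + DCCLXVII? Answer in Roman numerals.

DCXXIV = 624, DCCL = 750, DCCLXVII = 767
624 + 750 = 1374
1374 + 767 = 2141

MMCXLI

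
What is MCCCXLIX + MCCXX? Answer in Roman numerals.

MCCCXLIX = 1349
MCCXX = 1220
1349 + 1220 = 2569

MMDLXIX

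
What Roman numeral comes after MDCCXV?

MDCCXV = 1715, so the next integer is 1715 + 1 = 1716

MDCCXVI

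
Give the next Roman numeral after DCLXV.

DCLXV = 665, so the next integer is 665 + 1 = 666

DCLXVI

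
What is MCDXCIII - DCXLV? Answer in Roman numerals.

MCDXCIII = 1493
DCXLV = 645
1493 - 645 = 848

DCCCXLVIII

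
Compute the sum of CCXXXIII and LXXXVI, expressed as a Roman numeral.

CCXXXIII = 233
LXXXVI = 86
233 + 86 = 319

CCCXIX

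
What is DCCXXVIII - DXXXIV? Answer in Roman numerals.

DCCXXVIII = 728
DXXXIV = 534
728 - 534 = 194

CXCIV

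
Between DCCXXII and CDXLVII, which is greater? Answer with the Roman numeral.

DCCXXII = 722
CDXLVII = 447
722 is larger

DCCXXII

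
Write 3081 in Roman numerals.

Convert 3081 to Roman numerals:
  3081 contains 3×1000 (MMM)
  81 contains 1×50 (L)
  31 contains 3×10 (XXX)
  1 contains 1×1 (I)

MMMLXXXI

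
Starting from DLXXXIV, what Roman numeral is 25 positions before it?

DLXXXIV = 584
584 - 25 = 559

DLIX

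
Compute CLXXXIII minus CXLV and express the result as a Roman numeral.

CLXXXIII = 183
CXLV = 145
183 - 145 = 38

XXXVIII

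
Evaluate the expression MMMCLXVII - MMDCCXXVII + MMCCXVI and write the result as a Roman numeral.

MMMCLXVII = 3167, MMDCCXXVII = 2727, MMCCXVI = 2216
3167 - 2727 = 440
440 + 2216 = 2656

MMDCLVI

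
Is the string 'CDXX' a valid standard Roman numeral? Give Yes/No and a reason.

'CDXX': Check the rules: uses only the symbols I, V, X, L, C, D, M; no symbol is repeated more than three times in a row; V, L and D each appear at most once; the only place a smaller symbol precedes a larger one is the allowed subtractive pair CD, the symbol right after such a pair (if any) is smaller than the pair's first symbol, and otherwise the values never increase from left to right. Value: CD (400) + X (10) + X (10) = 420. So it is a valid standard Roman numeral.

Yes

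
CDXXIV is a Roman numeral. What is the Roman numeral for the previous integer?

CDXXIV = 424, so the previous integer is 424 - 1 = 423

CDXXIII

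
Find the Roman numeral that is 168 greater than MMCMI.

MMCMI = 2901
2901 + 168 = 3069

MMMLXIX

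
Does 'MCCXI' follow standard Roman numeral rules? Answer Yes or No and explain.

'MCCXI': Check the rules: uses only the symbols I, V, X, L, C, D, M; no symbol is repeated more than three times in a row; V, L and D each appear at most once; no smaller symbol precedes a larger one (values never increase from left to right). Value: M (1000) + C (100) + C (100) + X (10) + I (1) = 1211. So it is a valid standard Roman numeral.

Yes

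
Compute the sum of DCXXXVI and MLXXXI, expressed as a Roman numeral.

DCXXXVI = 636
MLXXXI = 1081
636 + 1081 = 1717

MDCCXVII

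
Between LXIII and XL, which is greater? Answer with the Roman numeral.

LXIII = 63
XL = 40
63 is larger

LXIII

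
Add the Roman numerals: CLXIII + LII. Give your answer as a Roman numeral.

CLXIII = 163
LII = 52
163 + 52 = 215

CCXV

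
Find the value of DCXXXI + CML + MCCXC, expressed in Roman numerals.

DCXXXI = 631, CML = 950, MCCXC = 1290
631 + 950 = 1581
1581 + 1290 = 2871

MMDCCCLXXI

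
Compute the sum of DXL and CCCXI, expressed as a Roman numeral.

DXL = 540
CCCXI = 311
540 + 311 = 851

DCCCLI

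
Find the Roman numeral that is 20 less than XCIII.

XCIII = 93
93 - 20 = 73

LXXIII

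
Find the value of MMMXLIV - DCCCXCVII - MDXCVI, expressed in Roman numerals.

MMMXLIV = 3044, DCCCXCVII = 897, MDXCVI = 1596
3044 - 897 = 2147
2147 - 1596 = 551

DLI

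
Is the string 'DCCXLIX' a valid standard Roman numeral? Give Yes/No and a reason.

'DCCXLIX': Check the rules: uses only the symbols I, V, X, L, C, D, M; no symbol is repeated more than three times in a row; V, L and D each appear at most once; the only places a smaller symbol precedes a larger one are the allowed subtractive pairs XL, IX, the symbol right after such a pair (if any) is smaller than the pair's first symbol, and otherwise the values never increase from left to right. Value: D (500) + C (100) + C (100) + XL (40) + IX (9) = 749. So it is a valid standard Roman numeral.

Yes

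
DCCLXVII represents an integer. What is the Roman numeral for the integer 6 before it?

DCCLXVII = 767
767 - 6 = 761

DCCLXI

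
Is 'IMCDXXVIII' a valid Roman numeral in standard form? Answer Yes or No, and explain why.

'IMCDXXVIII': Invalid subtractive combination: IM

No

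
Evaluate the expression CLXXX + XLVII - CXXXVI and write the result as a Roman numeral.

CLXXX = 180, XLVII = 47, CXXXVI = 136
180 + 47 = 227
227 - 136 = 91

XCI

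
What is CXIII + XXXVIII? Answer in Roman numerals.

CXIII = 113
XXXVIII = 38
113 + 38 = 151

CLI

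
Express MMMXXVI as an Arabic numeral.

MMMXXVI: M=1000, M=1000, M=1000, X=10, X=10, V=5, I=1
1000 + 1000 + 1000 + 10 + 10 + 5 + 1 = 3026

3026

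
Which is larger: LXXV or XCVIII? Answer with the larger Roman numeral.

LXXV = 75
XCVIII = 98
98 is larger

XCVIII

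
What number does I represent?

I: I=1

1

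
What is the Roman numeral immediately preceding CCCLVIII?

CCCLVIII = 358; previous is 357

CCCLVII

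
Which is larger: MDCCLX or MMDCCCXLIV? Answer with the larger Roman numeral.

MDCCLX = 1760
MMDCCCXLIV = 2844
2844 is larger

MMDCCCXLIV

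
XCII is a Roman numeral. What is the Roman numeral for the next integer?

XCII = 92; next is 93

XCIII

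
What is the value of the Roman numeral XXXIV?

XXXIV: X=10, X=10, X=10, IV=4
10 + 10 + 10 + 4 = 34

34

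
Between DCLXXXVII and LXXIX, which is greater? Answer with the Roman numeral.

DCLXXXVII = 687
LXXIX = 79
687 is larger

DCLXXXVII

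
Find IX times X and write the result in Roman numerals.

IX = 9
X = 10
9 × 10 = 90

XC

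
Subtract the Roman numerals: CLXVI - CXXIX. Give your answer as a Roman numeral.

CLXVI = 166
CXXIX = 129
166 - 129 = 37

XXXVII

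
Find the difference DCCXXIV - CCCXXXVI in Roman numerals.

DCCXXIV = 724
CCCXXXVI = 336
724 - 336 = 388

CCCLXXXVIII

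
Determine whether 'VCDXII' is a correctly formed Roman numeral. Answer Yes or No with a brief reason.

'VCDXII': Invalid subtractive combination: VC

No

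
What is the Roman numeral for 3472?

Convert 3472 to Roman numerals:
  3472 contains 3×1000 (MMM)
  472 contains 1×400 (CD)
  72 contains 1×50 (L)
  22 contains 2×10 (XX)
  2 contains 2×1 (II)

MMMCDLXXII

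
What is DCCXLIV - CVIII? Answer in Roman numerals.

DCCXLIV = 744
CVIII = 108
744 - 108 = 636

DCXXXVI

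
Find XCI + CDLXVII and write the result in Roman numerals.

XCI = 91
CDLXVII = 467
91 + 467 = 558

DLVIII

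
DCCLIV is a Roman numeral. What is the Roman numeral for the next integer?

DCCLIV = 754; next is 755

DCCLV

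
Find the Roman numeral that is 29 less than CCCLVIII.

CCCLVIII = 358
358 - 29 = 329

CCCXXIX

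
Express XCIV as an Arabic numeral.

XCIV: XC=90, IV=4
90 + 4 = 94

94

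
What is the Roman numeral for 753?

Convert 753 to Roman numerals:
  753 contains 1×500 (D)
  253 contains 2×100 (CC)
  53 contains 1×50 (L)
  3 contains 3×1 (III)

DCCLIII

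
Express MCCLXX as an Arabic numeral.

MCCLXX: M=1000, C=100, C=100, L=50, X=10, X=10
1000 + 100 + 100 + 50 + 10 + 10 = 1270

1270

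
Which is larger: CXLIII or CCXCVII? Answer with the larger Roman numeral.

CXLIII = 143
CCXCVII = 297
297 is larger

CCXCVII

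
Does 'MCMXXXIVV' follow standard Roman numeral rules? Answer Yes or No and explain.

'MCMXXXIVV': V should not appear more than once

No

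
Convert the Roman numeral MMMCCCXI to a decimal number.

MMMCCCXI: M=1000, M=1000, M=1000, C=100, C=100, C=100, X=10, I=1
1000 + 1000 + 1000 + 100 + 100 + 100 + 10 + 1 = 3311

3311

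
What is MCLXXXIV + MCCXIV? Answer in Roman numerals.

MCLXXXIV = 1184
MCCXIV = 1214
1184 + 1214 = 2398

MMCCCXCVIII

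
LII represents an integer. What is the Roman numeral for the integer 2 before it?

LII = 52
52 - 2 = 50

L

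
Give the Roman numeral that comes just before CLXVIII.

CLXVIII = 168; previous is 167

CLXVII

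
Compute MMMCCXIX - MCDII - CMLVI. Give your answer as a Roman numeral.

MMMCCXIX = 3219, MCDII = 1402, CMLVI = 956
3219 - 1402 = 1817
1817 - 956 = 861

DCCCLXI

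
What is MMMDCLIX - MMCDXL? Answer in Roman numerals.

MMMDCLIX = 3659
MMCDXL = 2440
3659 - 2440 = 1219

MCCXIX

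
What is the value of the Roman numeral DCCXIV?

DCCXIV: D=500, C=100, C=100, X=10, IV=4
500 + 100 + 100 + 10 + 4 = 714

714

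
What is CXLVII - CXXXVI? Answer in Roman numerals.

CXLVII = 147
CXXXVI = 136
147 - 136 = 11

XI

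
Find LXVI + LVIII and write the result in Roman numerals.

LXVI = 66
LVIII = 58
66 + 58 = 124

CXXIV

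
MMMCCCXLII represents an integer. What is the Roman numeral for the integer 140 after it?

MMMCCCXLII = 3342
3342 + 140 = 3482

MMMCDLXXXII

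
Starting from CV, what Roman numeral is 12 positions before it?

CV = 105
105 - 12 = 93

XCIII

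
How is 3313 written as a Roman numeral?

Convert 3313 to Roman numerals:
  3313 contains 3×1000 (MMM)
  313 contains 3×100 (CCC)
  13 contains 1×10 (X)
  3 contains 3×1 (III)

MMMCCCXIII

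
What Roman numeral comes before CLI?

CLI = 151; previous is 150

CL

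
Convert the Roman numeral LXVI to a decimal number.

LXVI: L=50, X=10, V=5, I=1
50 + 10 + 5 + 1 = 66

66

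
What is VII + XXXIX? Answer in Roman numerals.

VII = 7
XXXIX = 39
7 + 39 = 46

XLVI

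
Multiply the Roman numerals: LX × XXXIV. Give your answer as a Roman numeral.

LX = 60
XXXIV = 34
60 × 34 = 2040

MMXL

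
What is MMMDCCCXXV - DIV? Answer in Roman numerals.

MMMDCCCXXV = 3825
DIV = 504
3825 - 504 = 3321

MMMCCCXXI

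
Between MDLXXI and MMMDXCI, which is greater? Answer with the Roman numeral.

MDLXXI = 1571
MMMDXCI = 3591
3591 is larger

MMMDXCI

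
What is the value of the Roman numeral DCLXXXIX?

DCLXXXIX: D=500, C=100, L=50, X=10, X=10, X=10, IX=9
500 + 100 + 50 + 10 + 10 + 10 + 9 = 689

689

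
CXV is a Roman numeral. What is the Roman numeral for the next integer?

CXV = 115; next is 116

CXVI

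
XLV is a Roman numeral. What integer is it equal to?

XLV: XL=40, V=5
40 + 5 = 45

45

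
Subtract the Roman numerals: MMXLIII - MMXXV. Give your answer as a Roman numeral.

MMXLIII = 2043
MMXXV = 2025
2043 - 2025 = 18

XVIII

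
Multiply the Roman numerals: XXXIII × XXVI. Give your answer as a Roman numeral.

XXXIII = 33
XXVI = 26
33 × 26 = 858

DCCCLVIII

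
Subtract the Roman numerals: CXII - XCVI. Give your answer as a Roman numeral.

CXII = 112
XCVI = 96
112 - 96 = 16

XVI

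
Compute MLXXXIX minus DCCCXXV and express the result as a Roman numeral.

MLXXXIX = 1089
DCCCXXV = 825
1089 - 825 = 264

CCLXIV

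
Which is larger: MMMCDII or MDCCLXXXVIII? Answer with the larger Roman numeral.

MMMCDII = 3402
MDCCLXXXVIII = 1788
3402 is larger

MMMCDII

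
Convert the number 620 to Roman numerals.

Convert 620 to Roman numerals:
  620 contains 1×500 (D)
  120 contains 1×100 (C)
  20 contains 2×10 (XX)

DCXX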